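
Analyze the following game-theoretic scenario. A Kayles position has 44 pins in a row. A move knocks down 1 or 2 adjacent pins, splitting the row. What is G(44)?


Kayles: a move removes 1 or 2 adjacent pins from a contiguous row.
Removing pins from a row of k leaves two independent rows (a, b) with a + b = k - 1 (one pin) or a + b = k - 2 (two pins); an end removal gives a = 0.
By Sprague-Grundy, G(k) = mex{ G(a) XOR G(b) } over all these splits. G(0) = 0.
G(1): splits (0,0):0^0=0 -> mex({0}) = 1
G(2): splits (0,1):0^1=1 (0,0):0^0=0 -> mex({0, 1}) = 2
G(3): splits (0,2):0^2=2 (1,1):1^1=0 (0,1):0^1=1 -> mex({0, 1, 2}) = 3
G(4): splits (0,3):0^3=3 (1,2):1^2=3 (0,2):0^2=2 (1,1):1^1=0 -> mex({0, 2, 3}) = 1
G(5): splits (0,4):0^1=1 (1,3):1^3=2 (2,2):2^2=0 (0,3):0^3=3 (1,2):1^2=3 -> mex({0, 1, 2, 3}) = 4
G(6) = mex({0, 1, 2, 4}) = 3
G(7) = mex({0, 1, 3, 4, 5}) = 2
G(8) = mex({0, 2, 3, 5, 6}) = 1
G(9) = mex({0, 1, 2, 3, 6, 7}) = 4
G(10) = mex({0, 1, 3, 4, 5, 7}) = 2
G(11) = mex({0, 1, 2, 3, 4, 5}) = 6
G(12) = mex({0, 1, 2, 3, 5, 6, 7}) = 4
G(13) = mex({0, 2, 3, 4, 6, 7}) = 1
G(14) = mex({0, 1, 4, 5, 6, 7}) = 2
G(15) = mex({0, 1, 2, 3, 4, 5, 6}) = 7
G(16) = mex({0, 2, 3, 5, 6, 7}) = 1
G(17) = mex({0, 1, 2, 3, 5, 6, 7}) = 4
G(18) = mex({0, 1, 2, 4, 5, 6}) = 3
G(19) = mex({0, 1, 3, 4, 5, 7}) = 2
G(20) = mex({0, 2, 3, 4, 5, 6, 7}) = 1
G(21) = mex({0, 1, 2, 3, 5, 6, 7}) = 4
G(22) = mex({0, 1, 2, 3, 4, 5, 7}) = 6
G(23) = mex({0, 1, 2, 3, 4, 5, 6}) = 7
G(24) = mex({0, 1, 2, 3, 5, 6, 7}) = 4
G(25) = mex({0, 2, 3, 4, 6, 7}) = 1
G(26) = mex({0, 1, 3, 4, 5, 6, 7}) = 2
G(27) = mex({0, 1, 2, 3, 4, 5, 6, 7}) = 8
G(28) = mex({0, 1, 2, 3, 4, 6, 7, 8}) = 5
G(29) = mex({0, 1, 2, 3, 5, 6, 7, 8, 9}) = 4
G(30) = mex({0, 1, 2, 3, 4, 5, 6, 9, 10}) = 7
G(31) = mex({0, 1, 3, 4, 5, 7, 10, 11}) = 2
G(32) = mex({0, 2, 3, 4, 5, 6, 7, 9, 11}) = 1
G(33) = mex({0, 1, 2, 3, 4, 5, 6, 7, 9, 12}) = 8
G(34) = mex({0, 1, 2, 3, 4, 5, 7, 8, 11, 12}) = 6
G(35) = mex({0, 1, 2, 3, 4, 5, 6, 8, 9, 10, 11}) = 7
G(36) = mex({0, 1, 2, 3, 5, 6, 7, 9, 10}) = 4
G(37) = mex({0, 2, 3, 4, 6, 7, 9, 10, 11, 12}) = 1
G(38) = mex({0, 1, 3, 4, 5, 6, 7, 9, 10, 11, 12}) = 2
G(39) = mex({0, 1, 2, 4, 5, 6, 7, 9, 10, 12, 14}) = 3
G(40) = mex({0, 2, 3, 4, 6, 7, 11, 12, 14}) = 1
G(41) = mex({0, 1, 2, 3, 5, 6, 7, 9, 10, 11, 12}) = 4
G(42) = mex({0, 1, 2, 3, 4, 5, 6, 9, 10}) = 7
G(43) = mex({0, 1, 3, 4, 5, 7, 9, 10, 12, 15}) = 2
G(44) = mex({0, 2, 3, 4, 5, 6, 7, 9, 10, 12, 15}) = 1
Therefore G(44) = 1.

1


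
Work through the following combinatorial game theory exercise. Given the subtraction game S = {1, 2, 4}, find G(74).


The subtraction set is S = {1, 2, 4}.
G(k) = mex{ G(k - s) : s in S, s <= k }. We compute iteratively: G(0) = 0.
G(1) = mex({0}) = 1
G(2) = mex({0, 1}) = 2
G(3) = mex({1, 2}) = 0
G(4) = mex({0, 2}) = 1
G(5) = mex({0, 1}) = 2
G(6) = mex({1, 2}) = 0
Observe that G(3)..G(6) = 0, 1, 2, 0 repeats G(0)..G(3) = 0, 1, 2, 0.
For k >= max(S) = 4, G(k) is determined by the previous 4 values G(k-4)..G(k-1); a window of 4 consecutive values has recurred shifted by 3, so by induction G(k + 3) = G(k) for all k >= 0: the sequence is periodic from the start with period 3.
One period: G(0..2) = 0, 1, 2.
74 mod 3 = 2, so G(74) = G(2) = 2.

2


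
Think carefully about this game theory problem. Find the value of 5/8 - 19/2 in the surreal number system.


x = 5/8, y = 19/2
Converting to common denominator: 8
x = 5/8, y = 76/8
x - y = 5/8 - 19/2 = -71/8

-71/8


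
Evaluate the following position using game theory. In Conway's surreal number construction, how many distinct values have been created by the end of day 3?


Day 0: {|} = 0 is born. Count = 1.
Day n: the number of surreal numbers born by day n is 2^(n+1) - 1.
By day 0: 2^1 - 1 = 1
By day 1: 2^2 - 1 = 3
By day 2: 2^3 - 1 = 7
By day 3: 2^4 - 1 = 15
By day 3: 15 surreal numbers.

15


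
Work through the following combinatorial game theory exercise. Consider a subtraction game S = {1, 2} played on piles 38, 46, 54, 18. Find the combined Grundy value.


Subtraction set: {1, 2}
For this subtraction set, G(n) = n mod 3 (period = max + 1 = 3).
Pile 1 (size 38): G(38) = 38 mod 3 = 2
Pile 2 (size 46): G(46) = 46 mod 3 = 1
Pile 3 (size 54): G(54) = 54 mod 3 = 0
Pile 4 (size 18): G(18) = 18 mod 3 = 0
Total Grundy value = XOR of all: 2 XOR 1 XOR 0 XOR 0 = 3

3


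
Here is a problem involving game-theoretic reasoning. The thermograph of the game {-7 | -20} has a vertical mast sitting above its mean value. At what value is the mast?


Game = {-7 | -20}, a switch {a | b} with numbers a > b.
Its thermograph has left wall a - t and right wall b + t, which meet at t = (a - b)/2, where both equal (a + b)/2. So the mast (mean value) is at (a + b)/2.
Mean = (-7 + (-20))/2 = -27/2 = -27/2

-27/2


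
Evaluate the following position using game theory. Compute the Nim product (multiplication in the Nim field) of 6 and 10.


Nim multiplication is bilinear over XOR: (u XOR v) * w = (u*w) XOR (v*w).
So we split each operand into its bit components and XOR the pairwise Nim products.
6 = 2 + 4 (as XOR of powers of 2).
10 = 2 + 8 (as XOR of powers of 2).
Using the standard Nim-product table on single bits:
  2*2 = 3,   2*4 = 8,   2*8 = 12,
  4*4 = 6,   4*8 = 11,  8*8 = 13,
and  1*x = x (identity), k*l = l*k (commutative).
Pairwise Nim products:
  2 * 2 = 3
  2 * 8 = 12
  4 * 2 = 8
  4 * 8 = 11
XOR them: 3 XOR 12 XOR 8 XOR 11 = 12.
Result: 6 * 10 = 12 (in Nim).

12


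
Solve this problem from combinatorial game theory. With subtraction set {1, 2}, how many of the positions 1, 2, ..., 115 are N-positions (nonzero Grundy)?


Subtraction set S = {1, 2}, so G(n) = n mod 3.
G(n) = 0 when n is a multiple of 3.
Multiples of 3 in [1, 115]: 38
N-positions (nonzero Grundy) = 115 - 38 = 77

77


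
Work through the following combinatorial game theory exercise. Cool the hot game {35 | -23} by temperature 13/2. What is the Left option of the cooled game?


Original game: {35 | -23} (a switch {a | b} with a > b).
Cooling by t (for t below the temperature (a - b)/2 = 29) taxes each move by t: {a | b} cooled by t is {a - t | b + t}.
Cooling amount: t = 13/2
Cooled Left option: 35 - 13/2 = 57/2
Cooled Right option: -23 + 13/2 = -33/2
Cooled game: {57/2 | -33/2}
Left option = 57/2

57/2


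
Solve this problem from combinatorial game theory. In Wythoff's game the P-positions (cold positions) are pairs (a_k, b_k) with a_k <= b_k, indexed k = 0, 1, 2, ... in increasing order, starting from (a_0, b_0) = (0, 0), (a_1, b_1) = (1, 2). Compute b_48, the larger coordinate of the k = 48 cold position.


By Wythoff's theorem, a_k = floor(k * phi) and b_k = floor(k * phi^2) = a_k + k, where phi = (1 + sqrt(5))/2 is the golden ratio.
phi = (1 + sqrt(5))/2 = 1.618034
phi^2 = phi + 1 = 2.618034
k = 48
k * phi^2 = 48 * 2.618034 = 125.665631
b_48 = floor(k * phi^2) = 125 (check: a_48 + k = 77 + 48 = 125)

125


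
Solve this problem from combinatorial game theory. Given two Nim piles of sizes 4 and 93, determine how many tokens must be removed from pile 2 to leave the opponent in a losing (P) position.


Piles: 4 and 93
Current XOR: 4 XOR 93 = 89 (non-zero, so this is an N-position).
To make the XOR zero, we need to find a move that balances the piles.
For pile 2 (size 93): target = 93 XOR 89 = 4
We reduce pile 2 from 93 to 4.
Tokens removed: 93 - 4 = 89
Verification: 4 XOR 4 = 0

89


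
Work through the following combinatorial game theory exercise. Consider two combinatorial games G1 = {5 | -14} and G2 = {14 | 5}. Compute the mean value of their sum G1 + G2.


G1 = {5 | -14}, G2 = {14 | 5}
Each is a switch {a | b} with numbers a > b; its mean value is (a + b)/2, and mean value is additive over game sums: m(G1 + G2) = m(G1) + m(G2).
Mean of G1 = (5 + (-14))/2 = -9/2 = -9/2
Mean of G2 = (14 + (5))/2 = 19/2 = 19/2
Mean of G1 + G2 = -9/2 + 19/2 = 5

5


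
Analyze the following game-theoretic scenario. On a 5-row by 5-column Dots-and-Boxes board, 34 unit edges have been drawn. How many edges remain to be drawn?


Grid: 5 x 5 boxes, i.e. 6 rows and 6 columns of dots.
Horizontal edges: (rows + 1) * cols = 6 * 5 = 30
Vertical edges: rows * (cols + 1) = 5 * 6 = 30
Total edges: 30 + 30 = 60
Edges drawn: 34
Remaining: 60 - 34 = 26

26


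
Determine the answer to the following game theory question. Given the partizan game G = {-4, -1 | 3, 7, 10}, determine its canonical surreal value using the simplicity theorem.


Left options: {-4, -1}, max = -1
Right options: {3, 7, 10}, min = 3
All options are numbers and max(Left) < min(Right), so by the simplicity theorem the value is the simplest (earliest-born) number strictly between -1 and 3.
Integers 0 through 2 all lie strictly between -1 and 3.
Among integers, the simplest (lowest birthday = smallest |n|; 0 is born on day 0, +-n on day n) is 0.
No non-integer in the interval can be simpler: if x is a non-integer in the interval, then floor(x) or ceil(x) also lies in the interval (the interval contains an integer), and both are proper prefixes of x's sign expansion, i.e. born earlier. So the game value is 0.
Game value = 0

0


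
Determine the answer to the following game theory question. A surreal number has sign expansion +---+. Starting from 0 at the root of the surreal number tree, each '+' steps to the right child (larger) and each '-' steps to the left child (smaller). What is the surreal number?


Sign expansion: +---+
Rule: track bounds (lo, hi), initially (-inf, +inf). On '+', the current value becomes lo and we move to the simplest number in (value, hi): value + 1 if hi = +inf, otherwise the midpoint (value + hi)/2. On '-', the current value becomes hi and we move to value - 1 if lo = -inf, otherwise the midpoint (lo + value)/2.
Start at 0.
Step 1: sign = +, move right. Bounds: (0, +inf). Value = 1
Step 2: sign = -, move left. Bounds: (0, 1). Value = 1/2
Step 3: sign = -, move left. Bounds: (0, 1/2). Value = 1/4
Step 4: sign = -, move left. Bounds: (0, 1/4). Value = 1/8
Step 5: sign = +, move right. Bounds: (1/8, 1/4). Value = 3/16
The surreal number with sign expansion +---+ is 3/16.

3/16


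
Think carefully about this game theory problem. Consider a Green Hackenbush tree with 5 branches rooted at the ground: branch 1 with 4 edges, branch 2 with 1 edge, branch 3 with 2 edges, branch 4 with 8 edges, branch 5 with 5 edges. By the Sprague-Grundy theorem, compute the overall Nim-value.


The tree has 5 branches from the ground vertex.
In Green Hackenbush, the Nim-value of a simple path of length k is k.
Branch 1: length 4, Nim-value = 4
Branch 2: length 1, Nim-value = 1
Branch 3: length 2, Nim-value = 2
Branch 4: length 8, Nim-value = 8
Branch 5: length 5, Nim-value = 5
Total Nim-value = XOR of all branch values:
0 XOR 4 = 4
4 XOR 1 = 5
5 XOR 2 = 7
7 XOR 8 = 15
15 XOR 5 = 10
Nim-value of the tree = 10

10


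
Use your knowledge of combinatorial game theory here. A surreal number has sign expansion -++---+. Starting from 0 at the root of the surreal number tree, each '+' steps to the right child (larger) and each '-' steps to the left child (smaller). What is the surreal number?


Sign expansion: -++---+
Rule: track bounds (lo, hi), initially (-inf, +inf). On '+', the current value becomes lo and we move to the simplest number in (value, hi): value + 1 if hi = +inf, otherwise the midpoint (value + hi)/2. On '-', the current value becomes hi and we move to value - 1 if lo = -inf, otherwise the midpoint (lo + value)/2.
Start at 0.
Step 1: sign = -, move left. Bounds: (-inf, 0). Value = -1
Step 2: sign = +, move right. Bounds: (-1, 0). Value = -1/2
Step 3: sign = +, move right. Bounds: (-1/2, 0). Value = -1/4
Step 4: sign = -, move left. Bounds: (-1/2, -1/4). Value = -3/8
Step 5: sign = -, move left. Bounds: (-1/2, -3/8). Value = -7/16
Step 6: sign = -, move left. Bounds: (-1/2, -7/16). Value = -15/32
Step 7: sign = +, move right. Bounds: (-15/32, -7/16). Value = -29/64
The surreal number with sign expansion -++---+ is -29/64.

-29/64


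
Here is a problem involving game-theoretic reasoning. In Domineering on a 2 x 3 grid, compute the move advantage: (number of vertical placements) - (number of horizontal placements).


Board is 2 x 3 (rows x cols).
Left (vertical) placements: (rows-1) * cols = 1 * 3 = 3
Right (horizontal) placements: rows * (cols-1) = 2 * 2 = 4
Advantage = Left - Right = 3 - 4 = -1

-1


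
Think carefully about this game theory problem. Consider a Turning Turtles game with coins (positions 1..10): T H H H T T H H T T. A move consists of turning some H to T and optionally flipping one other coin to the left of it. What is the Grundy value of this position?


Coins: T H H H T T H H T T
Key fact: a single head at position k behaves exactly like a Nim heap of size k (turning it to T and optionally flipping a coin at j < k corresponds to moving the heap from k to j, or to 0), and heads combine as a disjunctive sum (two heads at the same place would cancel, matching j XOR j = 0). So the Nim-value is the XOR of the 1-indexed positions of the heads.
Face-up positions (1-indexed): [2, 3, 4, 7, 8]
XOR 0 with 2: 0 XOR 2 = 2
XOR 2 with 3: 2 XOR 3 = 1
XOR 1 with 4: 1 XOR 4 = 5
XOR 5 with 7: 5 XOR 7 = 2
XOR 2 with 8: 2 XOR 8 = 10
Nim-value = 10

10


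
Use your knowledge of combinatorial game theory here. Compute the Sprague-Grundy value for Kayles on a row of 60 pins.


Kayles: a move removes 1 or 2 adjacent pins from a contiguous row.
Removing pins from a row of k leaves two independent rows (a, b) with a + b = k - 1 (one pin) or a + b = k - 2 (two pins); an end removal gives a = 0.
By Sprague-Grundy, G(k) = mex{ G(a) XOR G(b) } over all these splits. G(0) = 0.
G(1): splits (0,0):0^0=0 -> mex({0}) = 1
G(2): splits (0,1):0^1=1 (0,0):0^0=0 -> mex({0, 1}) = 2
G(3): splits (0,2):0^2=2 (1,1):1^1=0 (0,1):0^1=1 -> mex({0, 1, 2}) = 3
G(4): splits (0,3):0^3=3 (1,2):1^2=3 (0,2):0^2=2 (1,1):1^1=0 -> mex({0, 2, 3}) = 1
G(5): splits (0,4):0^1=1 (1,3):1^3=2 (2,2):2^2=0 (0,3):0^3=3 (1,2):1^2=3 -> mex({0, 1, 2, 3}) = 4
G(6) = mex({0, 1, 2, 4}) = 3
G(7) = mex({0, 1, 3, 4, 5}) = 2
G(8) = mex({0, 2, 3, 5, 6}) = 1
G(9) = mex({0, 1, 2, 3, 6, 7}) = 4
G(10) = mex({0, 1, 3, 4, 5, 7}) = 2
G(11) = mex({0, 1, 2, 3, 4, 5}) = 6
G(12) = mex({0, 1, 2, 3, 5, 6, 7}) = 4
G(13) = mex({0, 2, 3, 4, 6, 7}) = 1
G(14) = mex({0, 1, 4, 5, 6, 7}) = 2
G(15) = mex({0, 1, 2, 3, 4, 5, 6}) = 7
G(16) = mex({0, 2, 3, 5, 6, 7}) = 1
G(17) = mex({0, 1, 2, 3, 5, 6, 7}) = 4
G(18) = mex({0, 1, 2, 4, 5, 6}) = 3
G(19) = mex({0, 1, 3, 4, 5, 7}) = 2
G(20) = mex({0, 2, 3, 4, 5, 6, 7}) = 1
G(21) = mex({0, 1, 2, 3, 5, 6, 7}) = 4
G(22) = mex({0, 1, 2, 3, 4, 5, 7}) = 6
G(23) = mex({0, 1, 2, 3, 4, 5, 6}) = 7
G(24) = mex({0, 1, 2, 3, 5, 6, 7}) = 4
G(25) = mex({0, 2, 3, 4, 6, 7}) = 1
G(26) = mex({0, 1, 3, 4, 5, 6, 7}) = 2
G(27) = mex({0, 1, 2, 3, 4, 5, 6, 7}) = 8
G(28) = mex({0, 1, 2, 3, 4, 6, 7, 8}) = 5
G(29) = mex({0, 1, 2, 3, 5, 6, 7, 8, 9}) = 4
G(30) = mex({0, 1, 2, 3, 4, 5, 6, 9, 10}) = 7
G(31) = mex({0, 1, 3, 4, 5, 7, 10, 11}) = 2
G(32) = mex({0, 2, 3, 4, 5, 6, 7, 9, 11}) = 1
G(33) = mex({0, 1, 2, 3, 4, 5, 6, 7, 9, 12}) = 8
G(34) = mex({0, 1, 2, 3, 4, 5, 7, 8, 11, 12}) = 6
G(35) = mex({0, 1, 2, 3, 4, 5, 6, 8, 9, 10, 11}) = 7
G(36) = mex({0, 1, 2, 3, 5, 6, 7, 9, 10}) = 4
G(37) = mex({0, 2, 3, 4, 6, 7, 9, 10, 11, 12}) = 1
G(38) = mex({0, 1, 3, 4, 5, 6, 7, 9, 10, 11, 12}) = 2
G(39) = mex({0, 1, 2, 4, 5, 6, 7, 9, 10, 12, 14}) = 3
G(40) = mex({0, 2, 3, 4, 6, 7, 11, 12, 14}) = 1
G(41) = mex({0, 1, 2, 3, 5, 6, 7, 9, 10, 11, 12}) = 4
G(42) = mex({0, 1, 2, 3, 4, 5, 6, 9, 10}) = 7
G(43) = mex({0, 1, 3, 4, 5, 7, 9, 10, 12, 15}) = 2
G(44) = mex({0, 2, 3, 4, 5, 6, 7, 9, 10, 12, 15}) = 1
G(45) = mex({0, 1, 2, 3, 4, 5, 6, 7, 9, 10, 12, 14}) = 8
G(46) = mex({0, 1, 3, 4, 5, 7, 8, 11, 12, 14}) = 2
G(47) = mex({0, 1, 2, 3, 4, 5, 6, 8, 9, 10, 11, 12}) = 7
G(48) = mex({0, 1, 2, 3, 5, 6, 7, 9, 10}) = 4
G(49) = mex({0, 2, 3, 4, 6, 7, 9, 10, 11, 12, 15}) = 1
G(50) = mex({0, 1, 4, 5, 6, 7, 9, 11, 12, 14, 15}) = 2
G(51) = mex({0, 1, 2, 3, 4, 5, 6, 7, 9, 12, 14, 15}) = 8
G(52) = mex({0, 2, 3, 4, 5, 6, 7, 8, 11, 12, 15}) = 1
G(53) = mex({0, 1, 2, 3, 5, 6, 7, 8, 9, 10, 11, 12}) = 4
G(54) = mex({0, 1, 2, 3, 4, 5, 6, 9, 10}) = 7
G(55) = mex({0, 1, 3, 4, 5, 7, 9, 10, 11, 12}) = 2
G(56) = mex({0, 2, 3, 4, 5, 6, 7, 9, 10, 11, 12, 13, 14}) = 1
G(57) = mex({0, 1, 2, 3, 5, 6, 7, 9, 10, 12, 13, 14, 15}) = 4
G(58) = mex({0, 1, 3, 4, 5, 7, 11, 12, 14, 15}) = 2
G(59) = mex({0, 1, 2, 3, 4, 5, 6, 9, 10, 11, 12, 15}) = 7
G(60) = mex({0, 1, 2, 3, 5, 6, 7, 9, 10}) = 4
Therefore G(60) = 4.

4


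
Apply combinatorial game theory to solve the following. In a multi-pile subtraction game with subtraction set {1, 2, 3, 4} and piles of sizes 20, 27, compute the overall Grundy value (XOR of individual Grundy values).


Subtraction set: {1, 2, 3, 4}
For this subtraction set, G(n) = n mod 5 (period = max + 1 = 5).
Pile 1 (size 20): G(20) = 20 mod 5 = 0
Pile 2 (size 27): G(27) = 27 mod 5 = 2
Total Grundy value = XOR of all: 0 XOR 2 = 2

2


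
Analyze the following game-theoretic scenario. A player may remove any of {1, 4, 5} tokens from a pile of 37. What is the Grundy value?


The subtraction set is S = {1, 4, 5}.
G(k) = mex{ G(k - s) : s in S, s <= k }. We compute iteratively: G(0) = 0.
G(1) = mex({0}) = 1
G(2) = mex({1}) = 0
G(3) = mex({0}) = 1
G(4) = mex({0, 1}) = 2
G(5) = mex({0, 1, 2}) = 3
G(6) = mex({0, 1, 3}) = 2
G(7) = mex({0, 1, 2}) = 3
G(8) = mex({1, 2, 3}) = 0
G(9) = mex({0, 2, 3}) = 1
G(10) = mex({1, 2, 3}) = 0
G(11) = mex({0, 2, 3}) = 1
G(12) = mex({0, 1, 3}) = 2
Observe that G(8)..G(12) = 0, 1, 0, 1, 2 repeats G(0)..G(4) = 0, 1, 0, 1, 2.
For k >= max(S) = 5, G(k) is determined by the previous 5 values G(k-5)..G(k-1); a window of 5 consecutive values has recurred shifted by 8, so by induction G(k + 8) = G(k) for all k >= 0: the sequence is periodic from the start with period 8.
One period: G(0..7) = 0, 1, 0, 1, 2, 3, 2, 3.
37 mod 8 = 5, so G(37) = G(5) = 3.

3


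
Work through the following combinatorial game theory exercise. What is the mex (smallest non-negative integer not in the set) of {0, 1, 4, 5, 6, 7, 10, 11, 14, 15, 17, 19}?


Set = {0, 1, 4, 5, 6, 7, 10, 11, 14, 15, 17, 19}
0 is in the set.
1 is in the set.
2 is NOT in the set. This is the mex.
mex = 2

2


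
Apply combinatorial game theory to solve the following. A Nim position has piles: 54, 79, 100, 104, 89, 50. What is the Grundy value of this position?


We need the XOR (exclusive or) of all pile sizes.
After XOR-ing pile 1 (size 54): 0 XOR 54 = 54
After XOR-ing pile 2 (size 79): 54 XOR 79 = 121
After XOR-ing pile 3 (size 100): 121 XOR 100 = 29
After XOR-ing pile 4 (size 104): 29 XOR 104 = 117
After XOR-ing pile 5 (size 89): 117 XOR 89 = 44
After XOR-ing pile 6 (size 50): 44 XOR 50 = 30
The Nim-value of this position is 30.

30


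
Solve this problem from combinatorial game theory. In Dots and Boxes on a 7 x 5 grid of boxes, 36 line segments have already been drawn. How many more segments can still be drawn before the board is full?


Grid: 7 x 5 boxes, i.e. 8 rows and 6 columns of dots.
Horizontal edges: (rows + 1) * cols = 8 * 5 = 40
Vertical edges: rows * (cols + 1) = 7 * 6 = 42
Total edges: 40 + 42 = 82
Edges drawn: 36
Remaining: 82 - 36 = 46

46


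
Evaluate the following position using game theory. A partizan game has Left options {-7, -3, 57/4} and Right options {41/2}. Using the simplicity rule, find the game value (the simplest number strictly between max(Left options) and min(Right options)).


Left options: {-7, -3, 57/4}, max = 57/4
Right options: {41/2}, min = 41/2
All options are numbers and max(Left) < min(Right), so by the simplicity theorem the value is the simplest (earliest-born) number strictly between 57/4 and 41/2.
Integers 15 through 20 all lie strictly between 57/4 and 41/2.
Among integers, the simplest (lowest birthday = smallest |n|; 0 is born on day 0, +-n on day n) is 15.
No non-integer in the interval can be simpler: if x is a non-integer in the interval, then floor(x) or ceil(x) also lies in the interval (the interval contains an integer), and both are proper prefixes of x's sign expansion, i.e. born earlier. So the game value is 15.
Game value = 15

15


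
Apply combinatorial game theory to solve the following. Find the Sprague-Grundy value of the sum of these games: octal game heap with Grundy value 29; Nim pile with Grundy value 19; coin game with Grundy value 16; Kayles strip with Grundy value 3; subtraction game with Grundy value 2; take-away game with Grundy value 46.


By the Sprague-Grundy theorem, the Grundy value of a sum of games is the XOR of individual Grundy values.
octal game heap: Grundy value = 29. Running XOR: 0 XOR 29 = 29
Nim pile: Grundy value = 19. Running XOR: 29 XOR 19 = 14
coin game: Grundy value = 16. Running XOR: 14 XOR 16 = 30
Kayles strip: Grundy value = 3. Running XOR: 30 XOR 3 = 29
subtraction game: Grundy value = 2. Running XOR: 29 XOR 2 = 31
take-away game: Grundy value = 46. Running XOR: 31 XOR 46 = 49
The combined Grundy value is 49.

49


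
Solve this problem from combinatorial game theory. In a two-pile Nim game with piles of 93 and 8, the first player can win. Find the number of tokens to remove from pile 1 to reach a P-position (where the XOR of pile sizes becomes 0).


Piles: 93 and 8
Current XOR: 93 XOR 8 = 85 (non-zero, so this is an N-position).
To make the XOR zero, we need to find a move that balances the piles.
For pile 1 (size 93): target = 93 XOR 85 = 8
We reduce pile 1 from 93 to 8.
Tokens removed: 93 - 8 = 85
Verification: 8 XOR 8 = 0

85


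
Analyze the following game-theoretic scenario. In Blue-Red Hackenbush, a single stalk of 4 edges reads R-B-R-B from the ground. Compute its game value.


Edges (from ground): R-B-R-B
By Berlekamp's sign-expansion rule, a Blue-Red Hackenbush stalk has the value of the surreal number whose sign sequence is the edge sequence with B -> + and R -> -.
Sign sequence: -+-+
Trace the sign expansion in the surreal number tree, starting from 0:
Edge 1: R (sign -) -> bounds (-inf, 0), value = -1
Edge 2: B (sign +) -> bounds (-1, 0), value = -1/2
Edge 3: R (sign -) -> bounds (-1, -1/2), value = -3/4
Edge 4: B (sign +) -> bounds (-3/4, -1/2), value = -5/8
Game value = -5/8

-5/8


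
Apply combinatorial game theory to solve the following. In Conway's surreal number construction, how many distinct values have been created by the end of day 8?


Day 0: {|} = 0 is born. Count = 1.
Day n: the number of surreal numbers born by day n is 2^(n+1) - 1.
By day 0: 2^1 - 1 = 1
By day 1: 2^2 - 1 = 3
By day 2: 2^3 - 1 = 7
By day 3: 2^4 - 1 = 15
By day 4: 2^5 - 1 = 31
By day 5: 2^6 - 1 = 63
By day 6: 2^7 - 1 = 127
By day 7: 2^8 - 1 = 255
By day 8: 2^9 - 1 = 511
By day 8: 511 surreal numbers.

511


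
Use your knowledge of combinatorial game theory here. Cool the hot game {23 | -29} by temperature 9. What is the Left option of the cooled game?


Original game: {23 | -29} (a switch {a | b} with a > b).
Cooling by t (for t below the temperature (a - b)/2 = 26) taxes each move by t: {a | b} cooled by t is {a - t | b + t}.
Cooling amount: t = 9
Cooled Left option: 23 - 9 = 14
Cooled Right option: -29 + 9 = -20
Cooled game: {14 | -20}
Left option = 14

14


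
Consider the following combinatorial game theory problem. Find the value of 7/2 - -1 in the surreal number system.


x = 7/2, y = -1
Converting to common denominator: 2
x = 7/2, y = -2/2
x - y = 7/2 - -1 = 9/2

9/2


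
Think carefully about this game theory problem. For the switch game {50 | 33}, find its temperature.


The game is {50 | 33}, a switch {a | b} with numbers a > b.
Cooling {a | b} by t gives {a - t | b + t}, which stops being hot when a - t = b + t, i.e. at t = (a - b)/2. So the temperature of a switch is (a - b)/2.
Temperature = (Left option - Right option) / 2
= (50 - (33)) / 2
= 17 / 2
= 17/2

17/2


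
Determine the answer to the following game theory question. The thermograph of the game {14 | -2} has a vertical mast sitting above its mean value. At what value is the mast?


Game = {14 | -2}, a switch {a | b} with numbers a > b.
Its thermograph has left wall a - t and right wall b + t, which meet at t = (a - b)/2, where both equal (a + b)/2. So the mast (mean value) is at (a + b)/2.
Mean = (14 + (-2))/2 = 12/2 = 6

6


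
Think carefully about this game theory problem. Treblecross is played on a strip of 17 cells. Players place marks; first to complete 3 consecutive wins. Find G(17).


Treblecross: place X on empty cells; 3-in-a-row wins.
Playing within two cells of an existing X lets the opponent win at once, so sensible play treats the cells i-2..i+2 around each X as dead. The player left with no safe cell loses, so this is a normal-play take-away game on strips of safe cells.
Placing X at cell i (0-indexed) of a strip of k safe cells leaves independent strips of sizes max(0, i-2) and max(0, k-i-3). Hence G(k) = mex{ G(max(0,i-2)) XOR G(max(0,k-i-3)) : 0 <= i < k }, with G(0) = 0.
G(1): splits (0,0):0^0=0 -> mex({0}) = 1
G(2): splits (0,0):0^0=0 -> mex({0}) = 1
G(3): splits (0,0):0^0=0 -> mex({0}) = 1
G(4): splits (0,1):0^1=1 (0,0):0^0=0 -> mex({0, 1}) = 2
G(5): splits (0,2):0^1=1 (0,1):0^1=1 (0,0):0^0=0 -> mex({0, 1}) = 2
G(6) = mex({1}) = 0
G(7) = mex({0, 1, 2}) = 3
G(8) = mex({0, 1, 2}) = 3
G(9) = mex({0, 2}) = 1
G(10) = mex({0, 2, 3}) = 1
G(11) = mex({0, 3}) = 1
G(12) = mex({1, 3}) = 0
G(13) = mex({0, 1, 2, 3}) = 4
G(14) = mex({0, 1, 2}) = 3
G(15) = mex({0, 1, 2}) = 3
G(16) = mex({0, 1, 2, 4}) = 3
G(17) = mex({0, 1, 3, 4}) = 2
Therefore G(17) = 2.

2


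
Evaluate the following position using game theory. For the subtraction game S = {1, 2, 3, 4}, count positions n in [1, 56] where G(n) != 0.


Subtraction set S = {1, 2, 3, 4}, so G(n) = n mod 5.
G(n) = 0 when n is a multiple of 5.
Multiples of 5 in [1, 56]: 11
N-positions (nonzero Grundy) = 56 - 11 = 45

45


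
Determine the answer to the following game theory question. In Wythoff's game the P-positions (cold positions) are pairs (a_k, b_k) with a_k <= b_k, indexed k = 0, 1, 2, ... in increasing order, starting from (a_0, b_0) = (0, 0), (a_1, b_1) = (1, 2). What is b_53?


By Wythoff's theorem, a_k = floor(k * phi) and b_k = floor(k * phi^2) = a_k + k, where phi = (1 + sqrt(5))/2 is the golden ratio.
phi = (1 + sqrt(5))/2 = 1.618034
phi^2 = phi + 1 = 2.618034
k = 53
k * phi^2 = 53 * 2.618034 = 138.755801
b_53 = floor(k * phi^2) = 138 (check: a_53 + k = 85 + 53 = 138)

138


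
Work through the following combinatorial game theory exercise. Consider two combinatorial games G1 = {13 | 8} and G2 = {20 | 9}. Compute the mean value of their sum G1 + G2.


G1 = {13 | 8}, G2 = {20 | 9}
Each is a switch {a | b} with numbers a > b; its mean value is (a + b)/2, and mean value is additive over game sums: m(G1 + G2) = m(G1) + m(G2).
Mean of G1 = (13 + (8))/2 = 21/2 = 21/2
Mean of G2 = (20 + (9))/2 = 29/2 = 29/2
Mean of G1 + G2 = 21/2 + 29/2 = 25

25


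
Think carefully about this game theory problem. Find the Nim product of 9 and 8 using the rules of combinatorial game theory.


Nim multiplication is bilinear over XOR: (u XOR v) * w = (u*w) XOR (v*w).
So we split each operand into its bit components and XOR the pairwise Nim products.
9 = 1 + 8 (as XOR of powers of 2).
8 = 8 (as XOR of powers of 2).
Using the standard Nim-product table on single bits:
  2*2 = 3,   2*4 = 8,   2*8 = 12,
  4*4 = 6,   4*8 = 11,  8*8 = 13,
and  1*x = x (identity), k*l = l*k (commutative).
Pairwise Nim products:
  1 * 8 = 8
  8 * 8 = 13
XOR them: 8 XOR 13 = 5.
Result: 9 * 8 = 5 (in Nim).

5


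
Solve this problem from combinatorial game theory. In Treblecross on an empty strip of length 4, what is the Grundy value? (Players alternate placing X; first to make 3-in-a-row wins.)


Treblecross: place X on empty cells; 3-in-a-row wins.
Playing within two cells of an existing X lets the opponent win at once, so sensible play treats the cells i-2..i+2 around each X as dead. The player left with no safe cell loses, so this is a normal-play take-away game on strips of safe cells.
Placing X at cell i (0-indexed) of a strip of k safe cells leaves independent strips of sizes max(0, i-2) and max(0, k-i-3). Hence G(k) = mex{ G(max(0,i-2)) XOR G(max(0,k-i-3)) : 0 <= i < k }, with G(0) = 0.
G(1): splits (0,0):0^0=0 -> mex({0}) = 1
G(2): splits (0,0):0^0=0 -> mex({0}) = 1
G(3): splits (0,0):0^0=0 -> mex({0}) = 1
G(4): splits (0,1):0^1=1 (0,0):0^0=0 -> mex({0, 1}) = 2
Therefore G(4) = 2.

2


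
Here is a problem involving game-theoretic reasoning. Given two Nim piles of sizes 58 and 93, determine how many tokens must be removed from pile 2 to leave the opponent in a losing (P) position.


Piles: 58 and 93
Current XOR: 58 XOR 93 = 103 (non-zero, so this is an N-position).
To make the XOR zero, we need to find a move that balances the piles.
For pile 2 (size 93): target = 93 XOR 103 = 58
We reduce pile 2 from 93 to 58.
Tokens removed: 93 - 58 = 35
Verification: 58 XOR 58 = 0

35


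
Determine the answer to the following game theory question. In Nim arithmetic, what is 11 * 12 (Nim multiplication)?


Nim multiplication is bilinear over XOR: (u XOR v) * w = (u*w) XOR (v*w).
So we split each operand into its bit components and XOR the pairwise Nim products.
11 = 1 + 2 + 8 (as XOR of powers of 2).
12 = 4 + 8 (as XOR of powers of 2).
Using the standard Nim-product table on single bits:
  2*2 = 3,   2*4 = 8,   2*8 = 12,
  4*4 = 6,   4*8 = 11,  8*8 = 13,
and  1*x = x (identity), k*l = l*k (commutative).
Pairwise Nim products:
  1 * 4 = 4
  1 * 8 = 8
  2 * 4 = 8
  2 * 8 = 12
  8 * 4 = 11
  8 * 8 = 13
XOR them: 4 XOR 8 XOR 8 XOR 12 XOR 11 XOR 13 = 14.
Result: 11 * 12 = 14 (in Nim).

14


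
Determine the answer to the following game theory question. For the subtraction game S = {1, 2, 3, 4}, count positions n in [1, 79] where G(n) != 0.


Subtraction set S = {1, 2, 3, 4}, so G(n) = n mod 5.
G(n) = 0 when n is a multiple of 5.
Multiples of 5 in [1, 79]: 15
N-positions (nonzero Grundy) = 79 - 15 = 64

64


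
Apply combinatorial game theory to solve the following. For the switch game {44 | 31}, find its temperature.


The game is {44 | 31}, a switch {a | b} with numbers a > b.
Cooling {a | b} by t gives {a - t | b + t}, which stops being hot when a - t = b + t, i.e. at t = (a - b)/2. So the temperature of a switch is (a - b)/2.
Temperature = (Left option - Right option) / 2
= (44 - (31)) / 2
= 13 / 2
= 13/2

13/2


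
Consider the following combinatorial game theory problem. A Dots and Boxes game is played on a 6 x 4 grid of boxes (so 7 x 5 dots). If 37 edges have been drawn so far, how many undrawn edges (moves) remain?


Grid: 6 x 4 boxes, i.e. 7 rows and 5 columns of dots.
Horizontal edges: (rows + 1) * cols = 7 * 4 = 28
Vertical edges: rows * (cols + 1) = 6 * 5 = 30
Total edges: 28 + 30 = 58
Edges drawn: 37
Remaining: 58 - 37 = 21

21


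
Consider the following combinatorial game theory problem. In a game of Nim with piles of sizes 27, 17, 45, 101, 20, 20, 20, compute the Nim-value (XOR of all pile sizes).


We need the XOR (exclusive or) of all pile sizes.
After XOR-ing pile 1 (size 27): 0 XOR 27 = 27
After XOR-ing pile 2 (size 17): 27 XOR 17 = 10
After XOR-ing pile 3 (size 45): 10 XOR 45 = 39
After XOR-ing pile 4 (size 101): 39 XOR 101 = 66
After XOR-ing pile 5 (size 20): 66 XOR 20 = 86
After XOR-ing pile 6 (size 20): 86 XOR 20 = 66
After XOR-ing pile 7 (size 20): 66 XOR 20 = 86
The Nim-value of this position is 86.

86


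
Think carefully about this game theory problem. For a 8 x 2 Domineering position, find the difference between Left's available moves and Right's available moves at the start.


Board is 8 x 2 (rows x cols).
Left (vertical) placements: (rows-1) * cols = 7 * 2 = 14
Right (horizontal) placements: rows * (cols-1) = 8 * 1 = 8
Advantage = Left - Right = 14 - 8 = 6

6


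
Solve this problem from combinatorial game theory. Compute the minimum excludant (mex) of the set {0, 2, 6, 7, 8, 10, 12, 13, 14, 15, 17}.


Set = {0, 2, 6, 7, 8, 10, 12, 13, 14, 15, 17}
0 is in the set.
1 is NOT in the set. This is the mex.
mex = 1

1


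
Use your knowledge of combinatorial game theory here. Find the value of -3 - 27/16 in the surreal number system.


x = -3, y = 27/16
Converting to common denominator: 16
x = -48/16, y = 27/16
x - y = -3 - 27/16 = -75/16

-75/16


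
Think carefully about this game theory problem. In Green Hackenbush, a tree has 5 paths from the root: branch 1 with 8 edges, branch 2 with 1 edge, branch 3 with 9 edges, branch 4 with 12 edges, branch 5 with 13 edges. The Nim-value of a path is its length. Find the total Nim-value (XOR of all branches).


The tree has 5 branches from the ground vertex.
In Green Hackenbush, the Nim-value of a simple path of length k is k.
Branch 1: length 8, Nim-value = 8
Branch 2: length 1, Nim-value = 1
Branch 3: length 9, Nim-value = 9
Branch 4: length 12, Nim-value = 12
Branch 5: length 13, Nim-value = 13
Total Nim-value = XOR of all branch values:
0 XOR 8 = 8
8 XOR 1 = 9
9 XOR 9 = 0
0 XOR 12 = 12
12 XOR 13 = 1
Nim-value of the tree = 1

1


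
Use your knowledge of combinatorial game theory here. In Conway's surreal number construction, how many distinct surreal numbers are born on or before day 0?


Day 0: {|} = 0 is born. Count = 1.
Day n: the number of surreal numbers born by day n is 2^(n+1) - 1.
By day 0: 2^1 - 1 = 1
By day 0: 1 surreal numbers.

1


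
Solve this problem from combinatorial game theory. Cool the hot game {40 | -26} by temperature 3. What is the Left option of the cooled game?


Original game: {40 | -26} (a switch {a | b} with a > b).
Cooling by t (for t below the temperature (a - b)/2 = 33) taxes each move by t: {a | b} cooled by t is {a - t | b + t}.
Cooling amount: t = 3
Cooled Left option: 40 - 3 = 37
Cooled Right option: -26 + 3 = -23
Cooled game: {37 | -23}
Left option = 37

37


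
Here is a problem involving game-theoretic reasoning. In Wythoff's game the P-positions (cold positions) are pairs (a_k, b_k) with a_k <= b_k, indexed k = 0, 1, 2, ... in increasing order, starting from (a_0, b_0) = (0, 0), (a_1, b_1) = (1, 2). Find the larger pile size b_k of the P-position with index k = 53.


By Wythoff's theorem, a_k = floor(k * phi) and b_k = floor(k * phi^2) = a_k + k, where phi = (1 + sqrt(5))/2 is the golden ratio.
phi = (1 + sqrt(5))/2 = 1.618034
phi^2 = phi + 1 = 2.618034
k = 53
k * phi^2 = 53 * 2.618034 = 138.755801
b_53 = floor(k * phi^2) = 138 (check: a_53 + k = 85 + 53 = 138)

138


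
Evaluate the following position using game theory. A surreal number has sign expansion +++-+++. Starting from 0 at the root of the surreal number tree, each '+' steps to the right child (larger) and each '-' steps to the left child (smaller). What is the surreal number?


Sign expansion: +++-+++
Rule: track bounds (lo, hi), initially (-inf, +inf). On '+', the current value becomes lo and we move to the simplest number in (value, hi): value + 1 if hi = +inf, otherwise the midpoint (value + hi)/2. On '-', the current value becomes hi and we move to value - 1 if lo = -inf, otherwise the midpoint (lo + value)/2.
Start at 0.
Step 1: sign = +, move right. Bounds: (0, +inf). Value = 1
Step 2: sign = +, move right. Bounds: (1, +inf). Value = 2
Step 3: sign = +, move right. Bounds: (2, +inf). Value = 3
Step 4: sign = -, move left. Bounds: (2, 3). Value = 5/2
Step 5: sign = +, move right. Bounds: (5/2, 3). Value = 11/4
Step 6: sign = +, move right. Bounds: (11/4, 3). Value = 23/8
Step 7: sign = +, move right. Bounds: (23/8, 3). Value = 47/16
The surreal number with sign expansion +++-+++ is 47/16.

47/16


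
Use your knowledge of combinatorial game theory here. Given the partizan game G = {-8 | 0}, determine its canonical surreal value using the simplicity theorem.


Left options: {-8}, max = -8
Right options: {0}, min = 0
All options are numbers and max(Left) < min(Right), so by the simplicity theorem the value is the simplest (earliest-born) number strictly between -8 and 0.
Integers -7 through -1 all lie strictly between -8 and 0.
Among integers, the simplest (lowest birthday = smallest |n|; 0 is born on day 0, +-n on day n) is -1.
No non-integer in the interval can be simpler: if x is a non-integer in the interval, then floor(x) or ceil(x) also lies in the interval (the interval contains an integer), and both are proper prefixes of x's sign expansion, i.e. born earlier. So the game value is -1.
Game value = -1

-1


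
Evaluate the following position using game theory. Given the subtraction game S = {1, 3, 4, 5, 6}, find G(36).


The subtraction set is S = {1, 3, 4, 5, 6}.
G(k) = mex{ G(k - s) : s in S, s <= k }. We compute iteratively: G(0) = 0.
G(1) = mex({0}) = 1
G(2) = mex({1}) = 0
G(3) = mex({0}) = 1
G(4) = mex({0, 1}) = 2
G(5) = mex({0, 1, 2}) = 3
G(6) = mex({0, 1, 3}) = 2
G(7) = mex({0, 1, 2}) = 3
G(8) = mex({0, 1, 2, 3}) = 4
G(9) = mex({1, 2, 3, 4}) = 0
G(10) = mex({0, 2, 3}) = 1
G(11) = mex({1, 2, 3, 4}) = 0
G(12) = mex({0, 2, 3, 4}) = 1
G(13) = mex({0, 1, 3, 4}) = 2
G(14) = mex({0, 1, 2, 4}) = 3
Observe that G(9)..G(14) = 0, 1, 0, 1, 2, 3 repeats G(0)..G(5) = 0, 1, 0, 1, 2, 3.
For k >= max(S) = 6, G(k) is determined by the previous 6 values G(k-6)..G(k-1); a window of 6 consecutive values has recurred shifted by 9, so by induction G(k + 9) = G(k) for all k >= 0: the sequence is periodic from the start with period 9.
One period: G(0..8) = 0, 1, 0, 1, 2, 3, 2, 3, 4.
36 mod 9 = 0, so G(36) = G(0) = 0.

0


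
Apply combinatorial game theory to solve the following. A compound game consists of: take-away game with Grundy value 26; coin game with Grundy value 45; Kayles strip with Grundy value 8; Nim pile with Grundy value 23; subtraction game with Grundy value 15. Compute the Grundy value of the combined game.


By the Sprague-Grundy theorem, the Grundy value of a sum of games is the XOR of individual Grundy values.
take-away game: Grundy value = 26. Running XOR: 0 XOR 26 = 26
coin game: Grundy value = 45. Running XOR: 26 XOR 45 = 55
Kayles strip: Grundy value = 8. Running XOR: 55 XOR 8 = 63
Nim pile: Grundy value = 23. Running XOR: 63 XOR 23 = 40
subtraction game: Grundy value = 15. Running XOR: 40 XOR 15 = 39
The combined Grundy value is 39.

39


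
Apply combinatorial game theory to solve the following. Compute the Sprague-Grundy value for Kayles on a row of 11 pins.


Kayles: a move removes 1 or 2 adjacent pins from a contiguous row.
Removing pins from a row of k leaves two independent rows (a, b) with a + b = k - 1 (one pin) or a + b = k - 2 (two pins); an end removal gives a = 0.
By Sprague-Grundy, G(k) = mex{ G(a) XOR G(b) } over all these splits. G(0) = 0.
G(1): splits (0,0):0^0=0 -> mex({0}) = 1
G(2): splits (0,1):0^1=1 (0,0):0^0=0 -> mex({0, 1}) = 2
G(3): splits (0,2):0^2=2 (1,1):1^1=0 (0,1):0^1=1 -> mex({0, 1, 2}) = 3
G(4): splits (0,3):0^3=3 (1,2):1^2=3 (0,2):0^2=2 (1,1):1^1=0 -> mex({0, 2, 3}) = 1
G(5): splits (0,4):0^1=1 (1,3):1^3=2 (2,2):2^2=0 (0,3):0^3=3 (1,2):1^2=3 -> mex({0, 1, 2, 3}) = 4
G(6) = mex({0, 1, 2, 4}) = 3
G(7) = mex({0, 1, 3, 4, 5}) = 2
G(8) = mex({0, 2, 3, 5, 6}) = 1
G(9) = mex({0, 1, 2, 3, 6, 7}) = 4
G(10) = mex({0, 1, 3, 4, 5, 7}) = 2
G(11) = mex({0, 1, 2, 3, 4, 5}) = 6
Therefore G(11) = 6.

6


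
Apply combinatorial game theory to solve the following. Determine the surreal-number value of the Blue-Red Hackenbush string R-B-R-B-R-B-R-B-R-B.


Edges (from ground): R-B-R-B-R-B-R-B-R-B
By Berlekamp's sign-expansion rule, a Blue-Red Hackenbush stalk has the value of the surreal number whose sign sequence is the edge sequence with B -> + and R -> -.
Sign sequence: -+-+-+-+-+
Trace the sign expansion in the surreal number tree, starting from 0:
Edge 1: R (sign -) -> bounds (-inf, 0), value = -1
Edge 2: B (sign +) -> bounds (-1, 0), value = -1/2
Edge 3: R (sign -) -> bounds (-1, -1/2), value = -3/4
Edge 4: B (sign +) -> bounds (-3/4, -1/2), value = -5/8
Edge 5: R (sign -) -> bounds (-3/4, -5/8), value = -11/16
Edge 6: B (sign +) -> bounds (-11/16, -5/8), value = -21/32
Edge 7: R (sign -) -> bounds (-11/16, -21/32), value = -43/64
Edge 8: B (sign +) -> bounds (-43/64, -21/32), value = -85/128
Edge 9: R (sign -) -> bounds (-43/64, -85/128), value = -171/256
Edge 10: B (sign +) -> bounds (-171/256, -85/128), value = -341/512
Game value = -341/512

-341/512


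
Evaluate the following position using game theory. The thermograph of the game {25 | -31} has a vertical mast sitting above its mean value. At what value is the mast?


Game = {25 | -31}, a switch {a | b} with numbers a > b.
Its thermograph has left wall a - t and right wall b + t, which meet at t = (a - b)/2, where both equal (a + b)/2. So the mast (mean value) is at (a + b)/2.
Mean = (25 + (-31))/2 = -6/2 = -3

-3
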